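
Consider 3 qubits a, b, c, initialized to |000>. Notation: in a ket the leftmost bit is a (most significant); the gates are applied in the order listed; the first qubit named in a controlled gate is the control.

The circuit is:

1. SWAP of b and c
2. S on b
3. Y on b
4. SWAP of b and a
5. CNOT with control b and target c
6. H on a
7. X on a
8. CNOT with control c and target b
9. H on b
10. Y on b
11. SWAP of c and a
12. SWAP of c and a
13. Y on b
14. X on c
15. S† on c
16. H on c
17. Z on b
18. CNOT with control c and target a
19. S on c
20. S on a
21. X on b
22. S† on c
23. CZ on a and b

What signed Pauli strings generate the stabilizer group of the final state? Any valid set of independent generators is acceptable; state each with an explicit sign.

The final state is stabilized by the group generated by -YZI, -ZXI, +IIX; other independent generating sets are equally valid.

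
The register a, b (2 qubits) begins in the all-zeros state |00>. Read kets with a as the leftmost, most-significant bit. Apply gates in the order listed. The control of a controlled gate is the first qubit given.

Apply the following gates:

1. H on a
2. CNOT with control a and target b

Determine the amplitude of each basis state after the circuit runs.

After the circuit, the state carries amplitude sqrt(2)/2 on |00>, 0 on |01>, 0 on |10>, sqrt(2)/2 on |11>.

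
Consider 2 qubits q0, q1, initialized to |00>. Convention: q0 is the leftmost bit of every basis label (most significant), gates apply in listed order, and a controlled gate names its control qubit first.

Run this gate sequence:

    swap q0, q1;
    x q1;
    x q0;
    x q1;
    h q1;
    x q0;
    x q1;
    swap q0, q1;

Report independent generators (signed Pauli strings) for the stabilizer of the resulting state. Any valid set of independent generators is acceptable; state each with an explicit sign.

The final state is stabilized by the group generated by +XI, +IZ; other independent generating sets are equally valid.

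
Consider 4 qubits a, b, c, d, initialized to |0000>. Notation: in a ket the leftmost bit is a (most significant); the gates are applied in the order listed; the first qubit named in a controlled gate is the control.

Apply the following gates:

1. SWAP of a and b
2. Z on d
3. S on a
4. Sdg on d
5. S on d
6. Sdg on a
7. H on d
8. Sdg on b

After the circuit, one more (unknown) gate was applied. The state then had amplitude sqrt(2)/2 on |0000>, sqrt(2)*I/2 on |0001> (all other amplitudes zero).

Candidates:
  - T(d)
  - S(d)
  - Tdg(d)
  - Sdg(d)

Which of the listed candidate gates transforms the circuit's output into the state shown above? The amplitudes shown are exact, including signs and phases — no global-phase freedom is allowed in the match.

It was S(d) that produced the state shown. Key observation: steps 3-6 multiply out to the identity, so the circuit reduces to the remaining gates.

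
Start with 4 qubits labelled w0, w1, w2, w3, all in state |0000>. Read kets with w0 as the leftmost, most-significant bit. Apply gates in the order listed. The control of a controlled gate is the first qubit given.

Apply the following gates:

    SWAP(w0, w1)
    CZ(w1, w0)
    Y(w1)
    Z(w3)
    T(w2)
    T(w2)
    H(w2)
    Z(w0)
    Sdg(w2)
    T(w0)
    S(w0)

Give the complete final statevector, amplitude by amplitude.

The final amplitudes are sqrt(2)*I/2 on |0100>, sqrt(2)/2 on |0110>, and 0 on every other basis state.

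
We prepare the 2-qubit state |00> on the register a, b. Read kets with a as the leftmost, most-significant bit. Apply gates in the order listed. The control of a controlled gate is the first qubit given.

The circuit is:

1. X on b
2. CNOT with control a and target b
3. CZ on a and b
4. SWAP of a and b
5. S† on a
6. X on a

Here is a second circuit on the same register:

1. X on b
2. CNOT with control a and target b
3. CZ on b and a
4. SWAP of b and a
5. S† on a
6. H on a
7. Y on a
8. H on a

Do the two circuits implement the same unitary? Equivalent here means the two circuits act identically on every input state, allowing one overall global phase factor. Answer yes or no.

No: there is an input state on which the two circuits produce genuinely different outputs (not merely differing by a phase).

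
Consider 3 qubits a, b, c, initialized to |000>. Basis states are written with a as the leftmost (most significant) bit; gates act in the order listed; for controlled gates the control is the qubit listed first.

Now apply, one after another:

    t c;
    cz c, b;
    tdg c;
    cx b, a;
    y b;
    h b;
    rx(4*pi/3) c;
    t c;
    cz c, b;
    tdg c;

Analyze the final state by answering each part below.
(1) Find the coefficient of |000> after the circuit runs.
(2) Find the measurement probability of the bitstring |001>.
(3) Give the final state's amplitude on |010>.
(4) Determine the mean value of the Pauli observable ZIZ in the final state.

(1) The amplitude on |000> is -sqrt(2)*I/4.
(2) A full measurement returns |001> with probability 3/8.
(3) The final state's coefficient on |010> equals sqrt(2)*I/4.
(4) The observable ZIZ averages to -1/2.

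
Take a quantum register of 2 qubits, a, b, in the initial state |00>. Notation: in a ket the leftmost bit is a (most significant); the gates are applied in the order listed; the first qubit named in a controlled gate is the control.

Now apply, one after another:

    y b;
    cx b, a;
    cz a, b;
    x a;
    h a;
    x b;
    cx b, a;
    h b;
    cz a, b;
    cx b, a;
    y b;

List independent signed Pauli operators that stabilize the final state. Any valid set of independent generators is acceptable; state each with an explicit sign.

The stabilizer group can be generated by -XZ, +ZX, among other valid generating sets.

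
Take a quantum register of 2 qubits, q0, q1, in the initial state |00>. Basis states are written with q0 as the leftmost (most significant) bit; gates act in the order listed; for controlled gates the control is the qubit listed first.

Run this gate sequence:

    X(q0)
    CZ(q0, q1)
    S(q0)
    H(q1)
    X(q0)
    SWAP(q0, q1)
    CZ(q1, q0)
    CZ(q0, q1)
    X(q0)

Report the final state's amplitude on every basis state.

The resulting statevector has amplitude sqrt(2)*I/2 on |00>, 0 on |01>, sqrt(2)*I/2 on |10>, 0 on |11>.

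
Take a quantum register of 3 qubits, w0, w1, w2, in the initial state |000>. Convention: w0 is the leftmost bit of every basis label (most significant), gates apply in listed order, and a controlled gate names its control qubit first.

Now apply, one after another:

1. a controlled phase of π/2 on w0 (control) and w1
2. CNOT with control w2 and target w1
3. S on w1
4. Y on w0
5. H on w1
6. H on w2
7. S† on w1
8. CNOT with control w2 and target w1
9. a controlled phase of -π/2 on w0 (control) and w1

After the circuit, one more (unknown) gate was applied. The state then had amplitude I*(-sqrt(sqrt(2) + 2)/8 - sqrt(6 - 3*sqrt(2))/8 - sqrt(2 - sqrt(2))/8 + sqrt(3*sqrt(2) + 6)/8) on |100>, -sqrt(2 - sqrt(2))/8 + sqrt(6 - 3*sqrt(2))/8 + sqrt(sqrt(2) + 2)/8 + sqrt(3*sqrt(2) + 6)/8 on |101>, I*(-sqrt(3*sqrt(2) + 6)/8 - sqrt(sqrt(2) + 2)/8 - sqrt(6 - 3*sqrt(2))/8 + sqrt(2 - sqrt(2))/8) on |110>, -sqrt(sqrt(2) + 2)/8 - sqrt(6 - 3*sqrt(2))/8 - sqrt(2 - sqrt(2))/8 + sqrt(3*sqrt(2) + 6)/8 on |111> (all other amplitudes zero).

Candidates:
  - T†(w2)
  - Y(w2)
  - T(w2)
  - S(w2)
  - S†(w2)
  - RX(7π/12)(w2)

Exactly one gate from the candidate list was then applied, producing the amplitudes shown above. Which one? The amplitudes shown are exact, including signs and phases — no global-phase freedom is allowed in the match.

It was RX(7π/12)(w2) that produced the state shown.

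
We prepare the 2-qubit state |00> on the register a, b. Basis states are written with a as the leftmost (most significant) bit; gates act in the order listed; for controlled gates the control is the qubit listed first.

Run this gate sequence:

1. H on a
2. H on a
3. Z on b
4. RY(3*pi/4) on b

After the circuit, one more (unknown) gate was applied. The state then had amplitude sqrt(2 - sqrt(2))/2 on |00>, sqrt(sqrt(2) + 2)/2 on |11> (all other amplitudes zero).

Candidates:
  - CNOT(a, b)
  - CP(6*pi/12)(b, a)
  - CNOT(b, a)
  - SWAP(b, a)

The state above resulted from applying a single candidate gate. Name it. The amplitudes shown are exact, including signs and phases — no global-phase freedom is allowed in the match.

The applied gate was CNOT(b, a).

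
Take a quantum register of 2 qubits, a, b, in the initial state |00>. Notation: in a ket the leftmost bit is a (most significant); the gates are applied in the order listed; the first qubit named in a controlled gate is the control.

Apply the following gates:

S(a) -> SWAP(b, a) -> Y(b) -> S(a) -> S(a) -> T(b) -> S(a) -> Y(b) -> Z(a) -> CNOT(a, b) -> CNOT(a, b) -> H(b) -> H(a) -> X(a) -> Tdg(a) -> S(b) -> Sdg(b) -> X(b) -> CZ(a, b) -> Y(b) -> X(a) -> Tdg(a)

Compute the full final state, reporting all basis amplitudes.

The final amplitudes are I/2 on |00>, I/2 on |01>, -I/2 on |10>, I/2 on |11>. Key observation: steps 16-17 multiply out to the identity, so the circuit reduces to the remaining gates.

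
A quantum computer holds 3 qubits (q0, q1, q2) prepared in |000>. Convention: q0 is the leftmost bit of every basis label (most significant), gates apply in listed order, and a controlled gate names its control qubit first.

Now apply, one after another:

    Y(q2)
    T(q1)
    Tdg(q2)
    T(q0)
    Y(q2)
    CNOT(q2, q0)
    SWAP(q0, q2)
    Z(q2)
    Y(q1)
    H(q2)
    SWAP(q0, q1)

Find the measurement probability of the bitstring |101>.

Outcome |101> occurs with probability 1/2.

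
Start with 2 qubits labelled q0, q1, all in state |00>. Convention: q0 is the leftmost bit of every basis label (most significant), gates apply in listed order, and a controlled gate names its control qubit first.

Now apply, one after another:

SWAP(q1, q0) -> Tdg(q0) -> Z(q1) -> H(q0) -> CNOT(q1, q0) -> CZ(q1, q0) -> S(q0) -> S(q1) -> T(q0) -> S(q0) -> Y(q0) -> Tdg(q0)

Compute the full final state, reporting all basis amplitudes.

After the circuit, the state carries amplitude sqrt(2)*exp(3*I*pi/4)/2 on |00>, 0 on |01>, sqrt(2)*exp(I*pi/4)/2 on |10>, 0 on |11>.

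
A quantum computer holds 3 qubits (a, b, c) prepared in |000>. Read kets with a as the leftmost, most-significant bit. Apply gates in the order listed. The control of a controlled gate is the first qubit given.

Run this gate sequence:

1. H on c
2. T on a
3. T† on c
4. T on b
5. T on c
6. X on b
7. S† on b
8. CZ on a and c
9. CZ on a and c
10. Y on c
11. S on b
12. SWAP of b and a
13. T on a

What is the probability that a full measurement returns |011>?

The probability of measuring |011> is 0. Key observation: the block from step 8 through step 9 cancels to the identity and can be dropped.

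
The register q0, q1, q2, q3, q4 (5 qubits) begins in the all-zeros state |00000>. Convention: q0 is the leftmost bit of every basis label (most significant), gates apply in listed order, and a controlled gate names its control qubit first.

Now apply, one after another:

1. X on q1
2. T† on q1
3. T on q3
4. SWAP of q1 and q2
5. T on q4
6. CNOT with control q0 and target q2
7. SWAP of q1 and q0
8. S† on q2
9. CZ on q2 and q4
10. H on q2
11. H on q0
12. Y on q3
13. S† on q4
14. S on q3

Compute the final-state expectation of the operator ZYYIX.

The observable ZYYIX averages to 0.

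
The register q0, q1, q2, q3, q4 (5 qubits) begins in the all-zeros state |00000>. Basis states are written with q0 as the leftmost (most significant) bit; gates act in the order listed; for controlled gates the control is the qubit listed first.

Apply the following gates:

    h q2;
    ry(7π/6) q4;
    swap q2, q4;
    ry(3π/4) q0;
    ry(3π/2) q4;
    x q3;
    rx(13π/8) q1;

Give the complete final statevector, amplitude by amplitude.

After the circuit, the state carries amplitude sqrt(2 - sqrt(2))*(-sqrt(6) + sqrt(2))*cos(3*pi/16)/8 on |00010>, sqrt(2 - sqrt(2))*(sqrt(2) + sqrt(6))*cos(3*pi/16)/8 on |00110>, -sqrt(6)*I*sqrt(2 - sqrt(2))*sin(3*pi/16)/8 + sqrt(2)*I*sqrt(2 - sqrt(2))*sin(3*pi/16)/8 on |01010>, sqrt(2)*I*sqrt(2 - sqrt(2))*sin(3*pi/16)/8 + sqrt(6)*I*sqrt(2 - sqrt(2))*sin(3*pi/16)/8 on |01110>, sqrt(sqrt(2) + 2)*(-sqrt(6) + sqrt(2))*cos(3*pi/16)/8 on |10010>, sqrt(sqrt(2) + 2)*(sqrt(2) + sqrt(6))*cos(3*pi/16)/8 on |10110>, -sqrt(6)*I*sqrt(sqrt(2) + 2)*sin(3*pi/16)/8 + sqrt(2)*I*sqrt(sqrt(2) + 2)*sin(3*pi/16)/8 on |11010>, sqrt(2)*I*sqrt(sqrt(2) + 2)*sin(3*pi/16)/8 + sqrt(6)*I*sqrt(sqrt(2) + 2)*sin(3*pi/16)/8 on |11110>, and 0 on every other basis state.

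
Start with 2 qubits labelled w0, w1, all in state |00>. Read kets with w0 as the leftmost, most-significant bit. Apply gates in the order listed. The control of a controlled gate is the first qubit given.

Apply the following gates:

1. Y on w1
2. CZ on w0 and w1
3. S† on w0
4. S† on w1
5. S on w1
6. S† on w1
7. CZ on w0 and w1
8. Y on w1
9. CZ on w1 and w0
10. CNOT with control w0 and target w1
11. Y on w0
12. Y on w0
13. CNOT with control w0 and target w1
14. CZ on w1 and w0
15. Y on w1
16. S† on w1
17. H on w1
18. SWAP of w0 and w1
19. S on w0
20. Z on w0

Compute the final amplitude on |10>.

The final state's coefficient on |10> equals sqrt(2)/2. Key observation: gates 8-15 undo each other exactly, leaving only the rest of the circuit to track.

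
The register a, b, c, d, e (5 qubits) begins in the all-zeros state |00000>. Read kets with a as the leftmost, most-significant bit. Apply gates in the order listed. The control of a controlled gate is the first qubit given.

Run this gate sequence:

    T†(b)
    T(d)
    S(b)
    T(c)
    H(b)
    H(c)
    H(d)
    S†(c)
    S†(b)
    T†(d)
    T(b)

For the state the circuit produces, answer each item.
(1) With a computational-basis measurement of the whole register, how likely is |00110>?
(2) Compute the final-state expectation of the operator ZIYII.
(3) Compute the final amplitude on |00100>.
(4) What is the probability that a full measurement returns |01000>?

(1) Outcome |00110> occurs with probability 1/8.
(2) In the final state, ZIYII has expectation -1.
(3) The amplitude on |00100> is -sqrt(2)*I/4.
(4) The probability of measuring |01000> is 1/8.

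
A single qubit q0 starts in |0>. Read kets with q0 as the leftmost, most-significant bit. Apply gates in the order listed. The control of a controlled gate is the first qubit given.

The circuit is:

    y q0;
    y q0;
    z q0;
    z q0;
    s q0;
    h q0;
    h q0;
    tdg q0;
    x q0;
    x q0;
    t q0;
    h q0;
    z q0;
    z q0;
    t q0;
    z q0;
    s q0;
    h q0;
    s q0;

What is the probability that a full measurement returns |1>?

The probability of measuring |1> is 1/2 - sqrt(2)/4.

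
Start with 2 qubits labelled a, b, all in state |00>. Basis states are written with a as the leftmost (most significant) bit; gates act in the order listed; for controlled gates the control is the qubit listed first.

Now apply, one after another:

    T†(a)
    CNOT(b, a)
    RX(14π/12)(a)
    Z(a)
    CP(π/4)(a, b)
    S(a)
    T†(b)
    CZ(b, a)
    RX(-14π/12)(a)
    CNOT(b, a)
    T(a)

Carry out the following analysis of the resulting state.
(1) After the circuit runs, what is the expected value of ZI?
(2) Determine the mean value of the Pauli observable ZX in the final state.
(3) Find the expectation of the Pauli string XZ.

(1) The expectation value of ZI is 3/4.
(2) The observable ZX averages to 0.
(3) In the final state, XZ has expectation -sqrt(6)/8 + sqrt(2)/4.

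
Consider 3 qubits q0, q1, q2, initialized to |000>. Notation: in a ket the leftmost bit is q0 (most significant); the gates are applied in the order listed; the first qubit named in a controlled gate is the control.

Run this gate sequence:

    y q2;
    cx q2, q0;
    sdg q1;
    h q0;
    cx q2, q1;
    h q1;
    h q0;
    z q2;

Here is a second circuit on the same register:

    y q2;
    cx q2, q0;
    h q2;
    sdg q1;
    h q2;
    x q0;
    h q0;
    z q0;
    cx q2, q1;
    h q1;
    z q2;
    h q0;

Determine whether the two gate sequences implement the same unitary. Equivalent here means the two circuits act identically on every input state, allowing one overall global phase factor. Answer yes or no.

Yes, they are equivalent — the unitaries differ by at most a global phase.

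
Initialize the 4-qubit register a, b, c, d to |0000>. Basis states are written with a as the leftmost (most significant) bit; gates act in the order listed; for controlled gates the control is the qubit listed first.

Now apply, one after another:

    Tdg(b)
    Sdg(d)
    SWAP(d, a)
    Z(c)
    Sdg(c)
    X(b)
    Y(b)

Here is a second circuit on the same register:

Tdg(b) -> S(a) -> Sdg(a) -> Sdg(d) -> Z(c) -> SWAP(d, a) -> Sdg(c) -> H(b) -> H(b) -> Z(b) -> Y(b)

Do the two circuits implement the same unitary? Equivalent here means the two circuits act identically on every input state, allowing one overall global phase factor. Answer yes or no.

No: there is an input state on which the two circuits produce genuinely different outputs (not merely differing by a phase).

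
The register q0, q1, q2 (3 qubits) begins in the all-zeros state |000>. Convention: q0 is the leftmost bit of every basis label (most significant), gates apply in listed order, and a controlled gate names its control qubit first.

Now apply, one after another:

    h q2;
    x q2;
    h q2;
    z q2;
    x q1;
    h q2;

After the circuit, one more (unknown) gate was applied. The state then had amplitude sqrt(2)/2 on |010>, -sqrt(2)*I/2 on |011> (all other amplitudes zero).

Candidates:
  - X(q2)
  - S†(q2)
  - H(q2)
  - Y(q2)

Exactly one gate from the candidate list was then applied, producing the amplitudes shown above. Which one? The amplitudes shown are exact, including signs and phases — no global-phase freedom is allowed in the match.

The applied gate was S†(q2). Key observation: steps 1-4 multiply out to the identity, so the circuit reduces to the remaining gates.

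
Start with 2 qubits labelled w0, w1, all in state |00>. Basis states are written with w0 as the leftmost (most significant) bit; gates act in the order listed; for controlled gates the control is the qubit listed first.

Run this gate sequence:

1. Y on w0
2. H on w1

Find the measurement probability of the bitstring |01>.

Outcome |01> occurs with probability 0.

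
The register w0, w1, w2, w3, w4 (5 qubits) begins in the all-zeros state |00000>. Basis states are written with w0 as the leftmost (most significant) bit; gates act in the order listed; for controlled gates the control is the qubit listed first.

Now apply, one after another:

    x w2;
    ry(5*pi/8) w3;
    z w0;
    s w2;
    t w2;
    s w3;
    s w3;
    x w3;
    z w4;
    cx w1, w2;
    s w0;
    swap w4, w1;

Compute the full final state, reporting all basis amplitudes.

The final amplitudes are -exp(3*I*pi/4)*sin(5*pi/16) on |00100>, exp(3*I*pi/4)*cos(5*pi/16) on |00110>, and 0 on every other basis state.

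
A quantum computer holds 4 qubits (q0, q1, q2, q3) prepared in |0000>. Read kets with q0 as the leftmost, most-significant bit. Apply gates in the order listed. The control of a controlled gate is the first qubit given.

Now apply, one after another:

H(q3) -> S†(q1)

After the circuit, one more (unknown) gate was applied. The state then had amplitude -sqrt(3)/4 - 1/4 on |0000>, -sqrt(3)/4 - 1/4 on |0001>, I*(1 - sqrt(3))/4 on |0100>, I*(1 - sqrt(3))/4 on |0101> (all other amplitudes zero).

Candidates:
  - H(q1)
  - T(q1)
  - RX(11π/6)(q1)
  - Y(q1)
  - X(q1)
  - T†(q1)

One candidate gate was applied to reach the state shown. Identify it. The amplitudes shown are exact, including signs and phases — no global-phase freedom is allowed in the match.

The unique candidate consistent with the amplitudes is RX(11π/6)(q1).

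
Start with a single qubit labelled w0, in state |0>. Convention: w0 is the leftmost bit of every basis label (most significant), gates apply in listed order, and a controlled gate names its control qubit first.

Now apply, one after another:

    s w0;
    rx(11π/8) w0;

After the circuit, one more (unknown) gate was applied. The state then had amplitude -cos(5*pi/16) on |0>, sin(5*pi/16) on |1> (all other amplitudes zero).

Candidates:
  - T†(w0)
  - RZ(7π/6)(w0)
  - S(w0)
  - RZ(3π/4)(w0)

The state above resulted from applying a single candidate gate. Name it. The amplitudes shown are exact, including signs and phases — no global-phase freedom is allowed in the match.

It was S(w0) that produced the state shown.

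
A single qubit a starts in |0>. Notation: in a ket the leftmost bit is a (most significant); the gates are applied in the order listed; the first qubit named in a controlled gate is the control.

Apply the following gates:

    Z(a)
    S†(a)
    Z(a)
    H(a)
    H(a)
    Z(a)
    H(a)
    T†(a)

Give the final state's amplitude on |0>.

The final state's coefficient on |0> equals sqrt(2)/2. Key observation: the block from step 3 through step 6 cancels to the identity and can be dropped.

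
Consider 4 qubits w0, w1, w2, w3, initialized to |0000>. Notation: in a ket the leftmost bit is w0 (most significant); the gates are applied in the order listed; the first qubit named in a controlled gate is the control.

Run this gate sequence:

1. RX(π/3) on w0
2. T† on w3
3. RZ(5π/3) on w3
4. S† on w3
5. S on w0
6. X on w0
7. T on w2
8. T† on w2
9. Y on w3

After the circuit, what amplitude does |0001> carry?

The final state's coefficient on |0001> equals -exp(2*I*pi/3)/2.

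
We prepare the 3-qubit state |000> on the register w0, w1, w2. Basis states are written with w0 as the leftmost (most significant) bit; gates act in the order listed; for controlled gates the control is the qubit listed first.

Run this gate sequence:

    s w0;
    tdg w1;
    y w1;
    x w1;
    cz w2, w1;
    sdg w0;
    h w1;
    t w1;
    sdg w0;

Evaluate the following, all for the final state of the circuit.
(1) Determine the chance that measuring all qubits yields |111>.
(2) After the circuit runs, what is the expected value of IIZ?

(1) Outcome |111> occurs with probability 0.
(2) In the final state, IIZ has expectation 1.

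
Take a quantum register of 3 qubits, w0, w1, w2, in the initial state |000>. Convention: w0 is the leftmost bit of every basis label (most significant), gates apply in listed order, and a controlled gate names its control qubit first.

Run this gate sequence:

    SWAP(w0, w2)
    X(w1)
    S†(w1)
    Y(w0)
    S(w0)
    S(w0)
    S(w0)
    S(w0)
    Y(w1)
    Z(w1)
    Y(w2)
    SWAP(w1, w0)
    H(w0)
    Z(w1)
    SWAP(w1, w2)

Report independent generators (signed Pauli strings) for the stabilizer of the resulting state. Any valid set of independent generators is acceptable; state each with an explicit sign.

The final state is stabilized by the group generated by +XII, -IZI, -IIZ; other independent generating sets are equally valid.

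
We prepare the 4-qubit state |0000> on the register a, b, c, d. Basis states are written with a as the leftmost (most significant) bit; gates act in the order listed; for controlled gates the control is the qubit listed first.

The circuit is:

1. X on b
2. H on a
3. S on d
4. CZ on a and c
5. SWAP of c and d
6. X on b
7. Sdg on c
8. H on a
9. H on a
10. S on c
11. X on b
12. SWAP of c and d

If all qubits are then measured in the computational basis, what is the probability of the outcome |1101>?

Outcome |1101> occurs with probability 0. Key observation: steps 5-12 multiply out to the identity, so the circuit reduces to the remaining gates.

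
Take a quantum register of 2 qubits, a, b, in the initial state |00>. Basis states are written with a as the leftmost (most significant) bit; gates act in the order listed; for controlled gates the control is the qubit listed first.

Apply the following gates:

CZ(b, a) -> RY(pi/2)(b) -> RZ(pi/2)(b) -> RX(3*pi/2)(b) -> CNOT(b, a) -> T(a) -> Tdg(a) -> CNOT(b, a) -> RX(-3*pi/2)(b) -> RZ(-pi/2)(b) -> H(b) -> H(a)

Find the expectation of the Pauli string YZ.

The observable YZ averages to 0. Key observation: gates 3-10 undo each other exactly, leaving only the rest of the circuit to track.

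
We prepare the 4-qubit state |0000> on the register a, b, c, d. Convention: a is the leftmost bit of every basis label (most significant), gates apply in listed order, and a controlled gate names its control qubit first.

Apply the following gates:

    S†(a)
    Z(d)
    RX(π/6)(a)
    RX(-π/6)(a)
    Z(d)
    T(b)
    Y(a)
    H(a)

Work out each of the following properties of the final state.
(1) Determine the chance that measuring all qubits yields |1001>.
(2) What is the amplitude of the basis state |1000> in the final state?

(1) The probability of measuring |1001> is 0. Key observation: steps 2-5 multiply out to the identity, so the circuit reduces to the remaining gates.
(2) The amplitude on |1000> is -sqrt(2)*I/2.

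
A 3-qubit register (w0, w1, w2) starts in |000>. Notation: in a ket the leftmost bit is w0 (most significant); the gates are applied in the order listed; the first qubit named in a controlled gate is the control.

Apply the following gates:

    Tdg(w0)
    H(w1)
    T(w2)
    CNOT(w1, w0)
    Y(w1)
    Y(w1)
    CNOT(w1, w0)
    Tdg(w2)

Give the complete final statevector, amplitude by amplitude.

The final amplitudes are sqrt(2)/2 on |000>, sqrt(2)/2 on |010>, and 0 on every other basis state.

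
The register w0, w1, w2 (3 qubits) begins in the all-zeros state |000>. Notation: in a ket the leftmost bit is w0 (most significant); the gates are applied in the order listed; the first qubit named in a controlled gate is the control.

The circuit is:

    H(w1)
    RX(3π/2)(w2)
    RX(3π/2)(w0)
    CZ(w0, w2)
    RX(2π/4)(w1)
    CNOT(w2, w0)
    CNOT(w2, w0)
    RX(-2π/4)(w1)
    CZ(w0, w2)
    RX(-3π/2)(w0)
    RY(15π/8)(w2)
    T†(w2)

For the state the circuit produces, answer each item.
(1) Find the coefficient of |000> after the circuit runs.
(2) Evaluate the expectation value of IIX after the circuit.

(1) The final state's coefficient on |000> equals exp(I*pi/16)/2. Key observation: the block from step 3 through step 10 cancels to the identity and can be dropped.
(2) The observable IIX averages to sqrt(2)/2.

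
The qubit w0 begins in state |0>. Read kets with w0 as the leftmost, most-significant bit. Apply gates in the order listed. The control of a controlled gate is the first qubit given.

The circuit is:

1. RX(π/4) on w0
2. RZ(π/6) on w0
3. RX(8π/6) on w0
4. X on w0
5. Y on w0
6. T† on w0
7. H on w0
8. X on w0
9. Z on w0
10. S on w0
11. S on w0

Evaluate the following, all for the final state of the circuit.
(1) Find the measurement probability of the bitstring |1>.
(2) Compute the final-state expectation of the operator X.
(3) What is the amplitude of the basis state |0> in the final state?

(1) The probability of measuring |1> is 3/8 - 3*sqrt(3)/16.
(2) The observable X averages to sqrt(2)/8.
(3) |0> carries amplitude (sqrt(2*sqrt(2) + 4)/8 - sqrt(4 - 2*sqrt(2))*exp(5*I*pi/12)/8 + sqrt(12 - 6*sqrt(2))*exp(I*pi/6)/8 + sqrt(6*sqrt(2) + 12)*exp(I*pi/4)/8)*exp(5*I*pi/12) in the final state.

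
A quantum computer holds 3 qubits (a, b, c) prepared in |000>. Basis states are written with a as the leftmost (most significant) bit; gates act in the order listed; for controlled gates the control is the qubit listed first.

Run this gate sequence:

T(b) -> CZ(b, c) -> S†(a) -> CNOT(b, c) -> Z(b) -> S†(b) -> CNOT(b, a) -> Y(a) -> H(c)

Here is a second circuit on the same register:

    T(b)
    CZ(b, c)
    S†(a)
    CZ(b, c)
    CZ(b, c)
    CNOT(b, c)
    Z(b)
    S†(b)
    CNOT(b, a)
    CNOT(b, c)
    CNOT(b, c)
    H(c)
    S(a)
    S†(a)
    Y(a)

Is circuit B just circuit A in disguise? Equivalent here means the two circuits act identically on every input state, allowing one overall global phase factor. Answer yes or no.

Yes, they are equivalent — the unitaries differ by at most a global phase.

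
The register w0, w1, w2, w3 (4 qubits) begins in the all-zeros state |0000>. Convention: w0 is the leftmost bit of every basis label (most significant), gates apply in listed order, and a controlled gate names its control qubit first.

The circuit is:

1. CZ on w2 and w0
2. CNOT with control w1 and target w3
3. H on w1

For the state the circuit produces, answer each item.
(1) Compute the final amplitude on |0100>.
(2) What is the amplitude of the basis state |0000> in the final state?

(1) |0100> carries amplitude sqrt(2)/2 in the final state.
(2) The final state's coefficient on |0000> equals sqrt(2)/2.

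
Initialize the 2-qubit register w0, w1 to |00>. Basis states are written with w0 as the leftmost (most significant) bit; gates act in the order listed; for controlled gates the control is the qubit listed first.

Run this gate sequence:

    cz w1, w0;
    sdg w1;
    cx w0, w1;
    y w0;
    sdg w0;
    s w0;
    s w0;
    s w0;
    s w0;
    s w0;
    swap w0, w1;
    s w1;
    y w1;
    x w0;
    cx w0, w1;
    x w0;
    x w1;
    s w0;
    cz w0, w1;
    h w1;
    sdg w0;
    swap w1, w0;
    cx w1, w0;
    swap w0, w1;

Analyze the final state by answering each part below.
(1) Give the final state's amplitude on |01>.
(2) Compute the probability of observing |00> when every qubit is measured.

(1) |01> carries amplitude sqrt(2)*I/2 in the final state. Key observation: the block from step 7 through step 10 cancels to the identity and can be dropped.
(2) Outcome |00> occurs with probability 1/2.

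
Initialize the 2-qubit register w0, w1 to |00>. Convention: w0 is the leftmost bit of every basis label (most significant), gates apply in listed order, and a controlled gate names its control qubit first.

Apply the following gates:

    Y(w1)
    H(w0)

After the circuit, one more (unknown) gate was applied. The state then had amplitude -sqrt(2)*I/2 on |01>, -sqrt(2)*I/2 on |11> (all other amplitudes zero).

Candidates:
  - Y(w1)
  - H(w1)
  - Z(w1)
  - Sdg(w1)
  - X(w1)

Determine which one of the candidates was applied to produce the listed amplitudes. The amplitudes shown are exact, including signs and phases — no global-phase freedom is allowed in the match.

The applied gate was Z(w1).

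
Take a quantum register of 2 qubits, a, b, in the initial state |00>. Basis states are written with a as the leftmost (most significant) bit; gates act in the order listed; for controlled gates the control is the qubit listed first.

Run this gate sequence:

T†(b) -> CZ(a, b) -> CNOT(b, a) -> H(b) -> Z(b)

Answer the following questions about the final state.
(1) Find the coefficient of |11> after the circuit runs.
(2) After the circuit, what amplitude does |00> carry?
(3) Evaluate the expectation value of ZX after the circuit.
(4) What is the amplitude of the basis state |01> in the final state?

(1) |11> carries amplitude 0 in the final state.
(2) The amplitude on |00> is sqrt(2)/2.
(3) The expectation value of ZX is -1.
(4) |01> carries amplitude -sqrt(2)/2 in the final state.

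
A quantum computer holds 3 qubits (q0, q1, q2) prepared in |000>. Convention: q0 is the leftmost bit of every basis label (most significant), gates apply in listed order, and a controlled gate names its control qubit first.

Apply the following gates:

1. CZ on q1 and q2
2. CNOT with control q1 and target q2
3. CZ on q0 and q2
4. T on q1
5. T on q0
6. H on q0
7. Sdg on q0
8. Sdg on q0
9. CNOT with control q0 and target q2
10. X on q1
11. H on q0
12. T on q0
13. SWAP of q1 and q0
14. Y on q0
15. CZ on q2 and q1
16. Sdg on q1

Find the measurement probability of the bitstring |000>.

Outcome |000> occurs with probability 1/4.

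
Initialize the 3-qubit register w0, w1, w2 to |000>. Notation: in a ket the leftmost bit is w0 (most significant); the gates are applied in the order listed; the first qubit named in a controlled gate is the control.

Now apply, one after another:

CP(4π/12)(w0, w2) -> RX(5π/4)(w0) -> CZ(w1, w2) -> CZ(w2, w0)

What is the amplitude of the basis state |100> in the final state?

The amplitude on |100> is -I*sqrt(sqrt(2) + 2)/2.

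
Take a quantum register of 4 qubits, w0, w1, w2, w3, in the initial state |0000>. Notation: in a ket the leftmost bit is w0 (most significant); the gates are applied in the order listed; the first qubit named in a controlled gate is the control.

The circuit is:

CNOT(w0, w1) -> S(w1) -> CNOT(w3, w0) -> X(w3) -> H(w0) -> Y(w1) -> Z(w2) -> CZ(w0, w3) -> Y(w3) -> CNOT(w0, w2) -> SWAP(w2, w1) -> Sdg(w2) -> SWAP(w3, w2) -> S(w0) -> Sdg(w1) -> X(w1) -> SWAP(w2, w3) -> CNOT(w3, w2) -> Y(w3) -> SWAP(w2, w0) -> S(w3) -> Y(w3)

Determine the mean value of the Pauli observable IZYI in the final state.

In the final state, IZYI has expectation 0.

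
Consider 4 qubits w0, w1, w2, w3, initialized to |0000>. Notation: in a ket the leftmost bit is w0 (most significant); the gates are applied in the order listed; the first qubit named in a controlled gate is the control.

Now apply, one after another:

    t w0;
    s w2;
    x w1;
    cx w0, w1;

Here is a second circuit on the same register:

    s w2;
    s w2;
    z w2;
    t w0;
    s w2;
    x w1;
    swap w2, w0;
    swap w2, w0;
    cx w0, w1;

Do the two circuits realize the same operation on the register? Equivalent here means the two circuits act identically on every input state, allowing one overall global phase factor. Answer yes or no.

Yes — the two circuits implement the same unitary up to a global phase.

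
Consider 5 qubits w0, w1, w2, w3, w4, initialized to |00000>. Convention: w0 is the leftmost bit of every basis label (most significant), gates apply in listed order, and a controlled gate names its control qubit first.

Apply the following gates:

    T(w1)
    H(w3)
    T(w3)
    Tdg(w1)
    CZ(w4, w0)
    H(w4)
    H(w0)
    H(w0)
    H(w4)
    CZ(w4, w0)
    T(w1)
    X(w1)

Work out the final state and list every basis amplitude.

After the circuit, the state carries amplitude sqrt(2)/2 on |01000>, sqrt(2)*exp(I*pi/4)/2 on |01010>, and 0 on every other basis state. Key observation: the block from step 4 through step 11 cancels to the identity and can be dropped.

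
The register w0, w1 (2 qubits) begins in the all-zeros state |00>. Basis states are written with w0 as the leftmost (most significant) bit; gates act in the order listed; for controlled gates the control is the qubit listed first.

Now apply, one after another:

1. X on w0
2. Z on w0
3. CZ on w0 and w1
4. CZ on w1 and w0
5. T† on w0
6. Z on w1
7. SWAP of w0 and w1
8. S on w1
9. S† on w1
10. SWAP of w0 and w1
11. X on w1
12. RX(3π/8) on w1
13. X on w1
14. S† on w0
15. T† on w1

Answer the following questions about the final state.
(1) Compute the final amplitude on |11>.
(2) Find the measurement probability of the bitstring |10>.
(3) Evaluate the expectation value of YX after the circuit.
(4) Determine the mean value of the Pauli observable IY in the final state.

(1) The final state's coefficient on |11> equals -I*sin(3*pi/16). Key observation: gates 7-10 undo each other exactly, leaving only the rest of the circuit to track.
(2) A full measurement returns |10> with probability cos(3*pi/16)**2.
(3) The observable YX averages to 0.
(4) The observable IY averages to -sqrt(2*sqrt(2) + 4)/4.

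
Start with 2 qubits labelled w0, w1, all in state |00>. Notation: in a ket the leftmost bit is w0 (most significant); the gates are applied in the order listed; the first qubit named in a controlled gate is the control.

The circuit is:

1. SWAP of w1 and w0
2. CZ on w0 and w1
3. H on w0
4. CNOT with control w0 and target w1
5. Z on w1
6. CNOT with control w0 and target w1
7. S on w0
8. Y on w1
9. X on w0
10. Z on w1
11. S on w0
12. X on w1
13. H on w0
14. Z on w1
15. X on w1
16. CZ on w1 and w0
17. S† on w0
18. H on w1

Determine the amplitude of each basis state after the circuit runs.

The final amplitudes are 0 on |00>, 0 on |01>, -sqrt(2)*I/2 on |10>, sqrt(2)*I/2 on |11>.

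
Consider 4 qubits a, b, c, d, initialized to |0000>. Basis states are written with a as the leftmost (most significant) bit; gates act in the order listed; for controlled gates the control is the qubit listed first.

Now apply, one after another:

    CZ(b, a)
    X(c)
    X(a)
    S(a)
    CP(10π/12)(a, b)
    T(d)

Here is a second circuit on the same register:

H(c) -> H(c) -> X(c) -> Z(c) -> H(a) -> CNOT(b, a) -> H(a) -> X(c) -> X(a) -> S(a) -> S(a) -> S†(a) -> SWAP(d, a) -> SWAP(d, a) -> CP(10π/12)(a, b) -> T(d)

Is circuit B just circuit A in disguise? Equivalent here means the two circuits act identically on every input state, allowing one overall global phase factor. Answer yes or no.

No — the two circuits implement different unitaries, even allowing a global phase.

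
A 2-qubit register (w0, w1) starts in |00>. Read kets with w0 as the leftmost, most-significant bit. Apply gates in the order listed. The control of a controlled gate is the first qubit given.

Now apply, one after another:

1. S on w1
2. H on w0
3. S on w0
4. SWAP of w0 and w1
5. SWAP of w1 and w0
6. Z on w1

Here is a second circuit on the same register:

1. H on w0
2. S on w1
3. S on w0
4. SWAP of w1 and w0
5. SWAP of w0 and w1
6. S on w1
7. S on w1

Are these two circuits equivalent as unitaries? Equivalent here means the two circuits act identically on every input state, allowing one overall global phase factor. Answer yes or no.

Yes — the two circuits implement the same unitary up to a global phase.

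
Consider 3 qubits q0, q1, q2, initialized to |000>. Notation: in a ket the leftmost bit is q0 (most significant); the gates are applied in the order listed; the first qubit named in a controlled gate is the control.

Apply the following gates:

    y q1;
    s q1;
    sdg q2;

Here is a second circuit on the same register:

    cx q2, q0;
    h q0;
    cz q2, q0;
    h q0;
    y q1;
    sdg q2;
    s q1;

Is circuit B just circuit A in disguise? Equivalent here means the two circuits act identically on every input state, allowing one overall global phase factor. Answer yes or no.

Yes: on every input state the two circuits agree up to one overall phase factor.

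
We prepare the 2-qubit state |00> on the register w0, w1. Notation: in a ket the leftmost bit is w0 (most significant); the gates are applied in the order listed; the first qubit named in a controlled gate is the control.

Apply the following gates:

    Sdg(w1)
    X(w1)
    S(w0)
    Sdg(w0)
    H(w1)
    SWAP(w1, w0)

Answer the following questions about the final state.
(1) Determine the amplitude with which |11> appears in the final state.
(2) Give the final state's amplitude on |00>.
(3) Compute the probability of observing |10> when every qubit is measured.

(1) The amplitude on |11> is 0. Key observation: gates 3-4 undo each other exactly, leaving only the rest of the circuit to track.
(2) The amplitude on |00> is sqrt(2)/2.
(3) Outcome |10> occurs with probability 1/2.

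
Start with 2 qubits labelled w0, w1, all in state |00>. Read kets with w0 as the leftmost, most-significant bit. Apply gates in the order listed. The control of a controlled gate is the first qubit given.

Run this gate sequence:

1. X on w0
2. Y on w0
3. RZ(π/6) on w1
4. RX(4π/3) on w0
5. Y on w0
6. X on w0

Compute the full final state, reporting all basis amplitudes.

The resulting statevector has amplitude exp(11*I*pi/12)/2 on |00>, 0 on |01>, sqrt(3)*exp(5*I*pi/12)/2 on |10>, 0 on |11>.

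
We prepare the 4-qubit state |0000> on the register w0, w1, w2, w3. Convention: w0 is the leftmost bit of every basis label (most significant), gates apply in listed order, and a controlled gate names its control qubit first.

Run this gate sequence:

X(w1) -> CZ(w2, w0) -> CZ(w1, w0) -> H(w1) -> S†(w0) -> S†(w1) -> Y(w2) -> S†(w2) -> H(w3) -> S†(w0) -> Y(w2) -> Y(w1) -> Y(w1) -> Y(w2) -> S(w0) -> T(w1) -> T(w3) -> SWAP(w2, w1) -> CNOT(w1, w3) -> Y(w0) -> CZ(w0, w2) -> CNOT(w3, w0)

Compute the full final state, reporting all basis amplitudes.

The final amplitudes are I/2 on |0101>, exp(I*pi/4)/2 on |0111>, exp(3*I*pi/4)/2 on |1100>, I/2 on |1110>, and 0 on every other basis state.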